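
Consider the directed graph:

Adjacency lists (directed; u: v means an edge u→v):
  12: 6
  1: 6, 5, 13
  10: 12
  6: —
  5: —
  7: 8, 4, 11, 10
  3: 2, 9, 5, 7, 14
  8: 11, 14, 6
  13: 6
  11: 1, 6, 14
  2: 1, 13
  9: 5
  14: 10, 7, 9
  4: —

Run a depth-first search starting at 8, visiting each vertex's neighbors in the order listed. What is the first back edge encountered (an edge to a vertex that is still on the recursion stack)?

DFS from 8 (visiting each vertex's neighbors in the order listed); mark gray on enter, black on exit:
8 gray
  11 gray
    1 gray
      6 gray
      6 black
      5 gray
      5 black
      13 gray
        13→6: 6 black — skip
      13 black
    1 black
    11→6: 6 black — skip
    14 gray
      10 gray
        12 gray
          12→6: 6 black — skip
        12 black
      10 black
      7 gray
        7→8: 8 is gray → back edge
First back edge: 7 → 8.

7->8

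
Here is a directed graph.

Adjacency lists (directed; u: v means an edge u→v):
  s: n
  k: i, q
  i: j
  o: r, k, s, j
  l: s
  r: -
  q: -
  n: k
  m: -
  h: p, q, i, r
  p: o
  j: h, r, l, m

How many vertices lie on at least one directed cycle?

9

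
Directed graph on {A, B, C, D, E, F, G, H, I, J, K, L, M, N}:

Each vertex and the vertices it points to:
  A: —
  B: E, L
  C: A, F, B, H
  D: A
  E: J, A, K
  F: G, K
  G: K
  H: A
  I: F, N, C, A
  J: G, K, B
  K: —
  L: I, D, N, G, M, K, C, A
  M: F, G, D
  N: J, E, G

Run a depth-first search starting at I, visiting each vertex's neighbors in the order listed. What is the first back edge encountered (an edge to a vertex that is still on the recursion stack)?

E->J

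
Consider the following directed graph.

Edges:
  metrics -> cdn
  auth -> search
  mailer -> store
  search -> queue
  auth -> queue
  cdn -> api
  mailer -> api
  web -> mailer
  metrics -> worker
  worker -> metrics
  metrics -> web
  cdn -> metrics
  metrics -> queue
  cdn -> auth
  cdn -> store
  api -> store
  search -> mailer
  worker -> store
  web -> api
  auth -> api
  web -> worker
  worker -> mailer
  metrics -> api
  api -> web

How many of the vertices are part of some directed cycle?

8

A vertex is on a directed cycle iff it belongs to a strongly connected component of size ≥ 2 (or has a self-loop).
The vertices on cycles are {api, cdn, web, auth, mailer, search, worker, metrics} — 8 in total.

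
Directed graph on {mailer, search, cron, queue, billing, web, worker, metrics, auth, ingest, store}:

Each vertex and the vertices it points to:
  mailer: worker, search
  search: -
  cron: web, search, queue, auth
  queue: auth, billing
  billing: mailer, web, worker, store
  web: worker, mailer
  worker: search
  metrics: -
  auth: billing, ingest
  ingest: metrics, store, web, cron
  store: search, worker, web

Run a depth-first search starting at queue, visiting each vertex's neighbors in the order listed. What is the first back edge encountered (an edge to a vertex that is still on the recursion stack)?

cron->queue

DFS from queue (visiting each vertex's neighbors in the order listed); mark gray on enter, black on exit:
queue gray
  auth gray
    billing gray
      mailer gray
        worker gray
          search gray
          search black
        worker black
        mailer→search: search black — skip
      mailer black
      web gray
        web→worker: worker black — skip
        web→mailer: mailer black — skip
      web black
      billing→worker: worker black — skip
      store gray
        store→search: search black — skip
        store→worker: worker black — skip
        store→web: web black — skip
      store black
    billing black
    ingest gray
      metrics gray
      metrics black
      ingest→store: store black — skip
      ingest→web: web black — skip
      cron gray
        cron→web: web black — skip
        cron→search: search black — skip
        cron→queue: queue is gray → back edge
First back edge: cron → queue.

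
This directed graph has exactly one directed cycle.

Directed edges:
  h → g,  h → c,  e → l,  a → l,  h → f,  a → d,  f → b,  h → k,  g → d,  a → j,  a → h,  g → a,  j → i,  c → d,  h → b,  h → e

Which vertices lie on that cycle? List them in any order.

a, g, h

DFS with gray/black marking from a:
a gray
  j gray
    i gray
    i black
  j black
  d gray
  d black
  l gray
  l black
  h gray
    e gray
      e→l: l black — skip
    e black
    g gray
      g→d: d black — skip
      g→a: a is gray → back edge
Back edge closes the cycle a → h → g → a; its vertices are {a, g, h}.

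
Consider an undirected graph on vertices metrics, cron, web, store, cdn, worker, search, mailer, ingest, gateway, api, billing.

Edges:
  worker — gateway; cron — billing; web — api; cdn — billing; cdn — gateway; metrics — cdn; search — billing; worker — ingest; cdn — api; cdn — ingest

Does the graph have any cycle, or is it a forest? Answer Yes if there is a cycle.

Yes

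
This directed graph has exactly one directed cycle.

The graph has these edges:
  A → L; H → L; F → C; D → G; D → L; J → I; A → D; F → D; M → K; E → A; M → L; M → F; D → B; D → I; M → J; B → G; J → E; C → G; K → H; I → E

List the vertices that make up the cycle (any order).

A, D, E, I

DFS with gray/black marking from D:
D gray
  L gray
  L black
  B gray
    G gray
    G black
  B black
  D→G: G black — skip
  I gray
    E gray
      A gray
        A→L: L black — skip
        A→D: D is gray → back edge
Back edge closes the cycle D → I → E → A → D; its vertices are {A, D, E, I}.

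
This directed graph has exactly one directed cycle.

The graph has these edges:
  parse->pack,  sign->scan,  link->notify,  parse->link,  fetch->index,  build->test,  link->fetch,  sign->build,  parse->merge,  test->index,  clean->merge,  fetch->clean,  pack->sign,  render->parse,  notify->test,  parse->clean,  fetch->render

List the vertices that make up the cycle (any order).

DFS with gray/black marking from parse:
parse gray
  link gray
    notify gray
      test gray
        index gray
        index black
      test black
    notify black
    fetch gray
      render gray
        render→parse: parse is gray → back edge
Back edge closes the cycle parse → link → fetch → render → parse; its vertices are {link, fetch, parse, render}.

link, fetch, parse, render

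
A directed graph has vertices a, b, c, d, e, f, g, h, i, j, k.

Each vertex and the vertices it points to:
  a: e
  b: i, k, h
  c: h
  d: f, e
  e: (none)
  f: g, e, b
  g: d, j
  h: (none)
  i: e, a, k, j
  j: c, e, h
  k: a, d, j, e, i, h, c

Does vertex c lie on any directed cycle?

c lies on a cycle iff there is a path from c back to itself.
Exploring from c, it never reaches itself; equivalently, its strongly connected component is a singleton.

No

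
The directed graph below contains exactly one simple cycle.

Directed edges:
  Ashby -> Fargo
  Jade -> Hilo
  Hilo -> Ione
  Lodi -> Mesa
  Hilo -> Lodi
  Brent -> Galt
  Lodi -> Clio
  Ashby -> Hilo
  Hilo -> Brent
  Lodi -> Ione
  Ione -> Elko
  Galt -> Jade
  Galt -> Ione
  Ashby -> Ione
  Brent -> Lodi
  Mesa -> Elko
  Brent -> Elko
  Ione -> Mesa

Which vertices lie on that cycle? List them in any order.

Galt, Hilo, Jade, Brent

DFS with gray/black marking from Hilo:
Hilo gray
  Lodi gray
    Ione gray
      Mesa gray
        Elko gray
        Elko black
      Mesa black
      Ione→Elko: Elko black — skip
    Ione black
    Clio gray
    Clio black
    Lodi→Mesa: Mesa black — skip
  Lodi black
  Brent gray
    Brent→Elko: Elko black — skip
    Brent→Lodi: Lodi black — skip
    Galt gray
      Galt→Ione: Ione black — skip
      Jade gray
        Jade→Hilo: Hilo is gray → back edge
Back edge closes the cycle Hilo → Brent → Galt → Jade → Hilo; its vertices are {Galt, Hilo, Jade, Brent}.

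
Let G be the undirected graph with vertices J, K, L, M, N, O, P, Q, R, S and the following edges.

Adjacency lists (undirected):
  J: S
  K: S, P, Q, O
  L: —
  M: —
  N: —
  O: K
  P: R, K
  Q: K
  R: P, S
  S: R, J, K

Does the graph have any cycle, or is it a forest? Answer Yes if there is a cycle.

Yes

DFS, tracking each vertex's parent; an edge to a visited non-parent vertex closes a cycle.
Start from P:
visit P (parent –)
  visit R (parent P)
    R–P: parent, skip
    visit S (parent R)
      S–R: parent, skip
      visit J (parent S)
        J–S: parent, skip
      visit K (parent S)
        K–S: parent, skip
        K–P: P visited and ≠ parent → cycle
Cycle: P – R – S – K – P.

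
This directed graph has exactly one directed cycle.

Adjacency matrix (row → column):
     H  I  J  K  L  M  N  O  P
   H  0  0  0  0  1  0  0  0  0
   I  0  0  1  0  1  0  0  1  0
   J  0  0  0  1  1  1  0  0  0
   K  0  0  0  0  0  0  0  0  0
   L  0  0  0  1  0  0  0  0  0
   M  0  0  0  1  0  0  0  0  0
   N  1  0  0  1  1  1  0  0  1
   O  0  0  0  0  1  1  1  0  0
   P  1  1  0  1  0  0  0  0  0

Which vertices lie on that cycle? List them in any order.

DFS with gray/black marking from P:
P gray
  K gray
  K black
  H gray
    L gray
      L→K: K black — skip
    L black
  H black
  I gray
    O gray
      O→L: L black — skip
      N gray
        M gray
          M→K: K black — skip
        M black
        N→L: L black — skip
        N→K: K black — skip
        N→H: H black — skip
        N→P: P is gray → back edge
Back edge closes the cycle P → I → O → N → P; its vertices are {I, N, O, P}.

I, N, O, P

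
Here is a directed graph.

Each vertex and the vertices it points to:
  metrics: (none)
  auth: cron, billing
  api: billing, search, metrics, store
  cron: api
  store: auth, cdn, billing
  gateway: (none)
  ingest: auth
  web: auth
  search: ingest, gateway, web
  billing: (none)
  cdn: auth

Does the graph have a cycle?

Yes

DFS with white/gray/black marking, starting from ingest:
ingest gray
  auth gray
    cron gray
      api gray
        billing gray
        billing black
        search gray
          search→ingest: ingest is gray → back edge
Back edge found, so a cycle exists: ingest → auth → cron → api → search → ingest.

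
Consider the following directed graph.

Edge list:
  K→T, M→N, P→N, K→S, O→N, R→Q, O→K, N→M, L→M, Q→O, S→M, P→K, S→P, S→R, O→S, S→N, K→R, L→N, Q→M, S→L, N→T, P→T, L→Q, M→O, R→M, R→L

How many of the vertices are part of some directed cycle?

A vertex is on a directed cycle iff it belongs to a strongly connected component of size ≥ 2 (or has a self-loop).
The vertices on cycles are {K, L, M, N, O, P, Q, R, S} — 9 in total.

9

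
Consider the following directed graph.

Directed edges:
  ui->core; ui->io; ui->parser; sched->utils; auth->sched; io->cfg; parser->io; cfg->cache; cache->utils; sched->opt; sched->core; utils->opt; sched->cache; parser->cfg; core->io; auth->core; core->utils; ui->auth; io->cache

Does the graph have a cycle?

No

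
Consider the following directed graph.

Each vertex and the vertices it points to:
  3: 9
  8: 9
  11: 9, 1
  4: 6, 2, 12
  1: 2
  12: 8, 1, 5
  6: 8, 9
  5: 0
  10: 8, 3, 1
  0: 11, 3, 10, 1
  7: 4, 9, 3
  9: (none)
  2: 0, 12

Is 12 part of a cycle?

12 is on a cycle iff 12 can reach itself via ≥1 edge.
12 → 1 → 2 → 12 — yes.

Yes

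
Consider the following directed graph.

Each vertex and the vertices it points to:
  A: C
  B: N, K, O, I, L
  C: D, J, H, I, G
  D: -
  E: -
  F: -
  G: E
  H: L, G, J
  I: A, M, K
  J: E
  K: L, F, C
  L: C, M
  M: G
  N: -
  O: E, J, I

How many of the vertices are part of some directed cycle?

6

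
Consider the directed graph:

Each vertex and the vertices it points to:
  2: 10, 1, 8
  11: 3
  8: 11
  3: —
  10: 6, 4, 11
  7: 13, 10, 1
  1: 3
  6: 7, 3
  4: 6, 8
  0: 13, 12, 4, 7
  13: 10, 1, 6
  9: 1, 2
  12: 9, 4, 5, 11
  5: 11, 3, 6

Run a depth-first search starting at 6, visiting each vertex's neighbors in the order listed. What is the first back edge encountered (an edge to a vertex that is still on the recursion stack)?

10→6

DFS from 6 (visiting each vertex's neighbors in the order listed); mark gray on enter, black on exit:
6 gray
  7 gray
    13 gray
      10 gray
        10→6: 6 is gray → back edge
First back edge: 10 → 6.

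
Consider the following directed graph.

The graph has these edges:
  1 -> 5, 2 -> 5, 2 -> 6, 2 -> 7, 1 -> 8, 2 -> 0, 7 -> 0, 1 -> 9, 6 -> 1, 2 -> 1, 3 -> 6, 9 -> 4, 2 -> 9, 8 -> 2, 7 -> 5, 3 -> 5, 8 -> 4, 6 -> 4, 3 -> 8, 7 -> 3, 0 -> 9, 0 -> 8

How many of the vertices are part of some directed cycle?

7

A vertex is on a directed cycle iff it belongs to a strongly connected component of size ≥ 2 (or has a self-loop).
The vertices on cycles are {0, 1, 2, 3, 6, 7, 8} — 7 in total.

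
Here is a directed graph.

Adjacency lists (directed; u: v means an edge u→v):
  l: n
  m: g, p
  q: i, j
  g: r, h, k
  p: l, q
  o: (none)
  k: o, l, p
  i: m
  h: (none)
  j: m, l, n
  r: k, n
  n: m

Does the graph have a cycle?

DFS with white/gray/black marking, starting from q:
q gray
  i gray
    m gray
      g gray
        r gray
          k gray
            o gray
            o black
            l gray
              n gray
                n→m: m is gray → back edge
Back edge found, so a cycle exists: m → g → r → k → l → n → m.

Yes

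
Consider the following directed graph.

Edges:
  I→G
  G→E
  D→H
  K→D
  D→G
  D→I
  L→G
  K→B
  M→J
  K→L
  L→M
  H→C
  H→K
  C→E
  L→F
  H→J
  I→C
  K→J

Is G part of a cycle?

No

G lies on a cycle iff there is a path from G back to itself.
Exploring from G, it never reaches itself; equivalently, its strongly connected component is a singleton.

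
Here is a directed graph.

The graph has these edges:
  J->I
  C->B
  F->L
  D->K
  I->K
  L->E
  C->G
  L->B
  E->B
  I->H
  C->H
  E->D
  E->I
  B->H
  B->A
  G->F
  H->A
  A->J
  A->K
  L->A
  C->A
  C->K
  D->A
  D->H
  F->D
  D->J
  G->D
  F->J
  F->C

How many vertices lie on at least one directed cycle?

A vertex is on a directed cycle iff it belongs to a strongly connected component of size ≥ 2 (or has a self-loop).
The vertices on cycles are {A, C, F, G, H, I, J} — 7 in total.

7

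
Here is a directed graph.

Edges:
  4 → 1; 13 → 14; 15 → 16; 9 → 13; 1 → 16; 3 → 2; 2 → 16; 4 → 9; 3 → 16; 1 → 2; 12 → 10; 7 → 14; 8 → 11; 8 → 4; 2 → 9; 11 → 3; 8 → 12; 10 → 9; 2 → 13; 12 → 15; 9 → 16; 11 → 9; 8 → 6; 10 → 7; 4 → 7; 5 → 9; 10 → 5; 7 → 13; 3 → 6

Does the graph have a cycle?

DFS with white/gray/black marking, starting from 6:
6 gray
6 black
1 gray
  2 gray
    16 gray
    16 black
    13 gray
      14 gray
      14 black
    13 black
    9 gray
      9→16: 16 black — skip
      9→13: 13 black — skip
    9 black
  2 black
  1→16: 16 black — skip
1 black
3 gray
  3→2: 2 black — skip
  3→6: 6 black — skip
  3→16: 16 black — skip
3 black
4 gray
  7 gray
    7→13: 13 black — skip
    7→14: 14 black — skip
  7 black
  4→1: 1 black — skip
  4→9: 9 black — skip
4 black
5 gray
  5→9: 9 black — skip
5 black
8 gray
  8→6: 6 black — skip
  8→4: 4 black — skip
  12 gray
    15 gray
      15→16: 16 black — skip
    15 black
    10 gray
      10→9: 9 black — skip
      10→7: 7 black — skip
      10→5: 5 black — skip
    10 black
  12 black
  11 gray
    11→3: 3 black — skip
    11→9: 9 black — skip
  11 black
8 black
Every edge goes to a white or black vertex — no back edge, so the graph is acyclic.

No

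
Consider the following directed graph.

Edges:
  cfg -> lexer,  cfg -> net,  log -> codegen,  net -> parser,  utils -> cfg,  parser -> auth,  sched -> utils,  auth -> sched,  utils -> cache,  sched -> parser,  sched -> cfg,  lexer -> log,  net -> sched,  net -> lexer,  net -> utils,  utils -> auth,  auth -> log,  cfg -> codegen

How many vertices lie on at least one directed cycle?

6

A vertex is on a directed cycle iff it belongs to a strongly connected component of size ≥ 2 (or has a self-loop).
The vertices on cycles are {cfg, net, auth, sched, utils, parser} — 6 in total.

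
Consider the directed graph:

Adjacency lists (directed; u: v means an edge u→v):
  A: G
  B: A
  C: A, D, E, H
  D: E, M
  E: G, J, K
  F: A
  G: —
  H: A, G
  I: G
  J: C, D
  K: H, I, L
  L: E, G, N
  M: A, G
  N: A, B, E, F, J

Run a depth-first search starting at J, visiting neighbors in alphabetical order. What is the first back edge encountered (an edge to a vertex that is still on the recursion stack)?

E->J

DFS from J (visiting neighbors in alphabetical order); mark gray on enter, black on exit:
J gray
  C gray
    A gray
      G gray
      G black
    A black
    D gray
      E gray
        E→G: G black — skip
        E→J: J is gray → back edge
First back edge: E → J.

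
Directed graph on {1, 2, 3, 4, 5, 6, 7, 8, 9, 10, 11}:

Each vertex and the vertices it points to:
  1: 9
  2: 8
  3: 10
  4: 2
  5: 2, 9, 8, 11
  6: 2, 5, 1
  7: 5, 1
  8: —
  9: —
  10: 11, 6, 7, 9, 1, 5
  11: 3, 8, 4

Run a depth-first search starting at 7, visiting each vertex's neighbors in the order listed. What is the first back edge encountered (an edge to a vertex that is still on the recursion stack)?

DFS from 7 (visiting each vertex's neighbors in the order listed); mark gray on enter, black on exit:
7 gray
  5 gray
    2 gray
      8 gray
      8 black
    2 black
    9 gray
    9 black
    5→8: 8 black — skip
    11 gray
      3 gray
        10 gray
          10→11: 11 is gray → back edge
First back edge: 10 → 11.

10→11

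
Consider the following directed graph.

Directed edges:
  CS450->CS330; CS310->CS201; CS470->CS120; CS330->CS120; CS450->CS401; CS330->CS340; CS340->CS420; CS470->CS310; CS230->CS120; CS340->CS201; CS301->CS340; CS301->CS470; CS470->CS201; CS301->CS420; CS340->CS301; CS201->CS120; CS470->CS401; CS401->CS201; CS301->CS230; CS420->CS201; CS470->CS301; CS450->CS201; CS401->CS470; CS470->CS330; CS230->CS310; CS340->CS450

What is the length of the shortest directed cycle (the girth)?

2

For each vertex v, BFS finds the shortest path from v back to v.
The shortest such closed walk is CS301 → CS340 → CS301, length 2.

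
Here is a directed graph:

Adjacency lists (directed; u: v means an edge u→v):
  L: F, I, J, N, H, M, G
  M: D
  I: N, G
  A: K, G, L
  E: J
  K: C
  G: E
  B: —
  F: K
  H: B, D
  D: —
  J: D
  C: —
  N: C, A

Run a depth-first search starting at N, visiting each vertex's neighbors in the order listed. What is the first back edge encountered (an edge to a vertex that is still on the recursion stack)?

I->N

DFS from N (visiting each vertex's neighbors in the order listed); mark gray on enter, black on exit:
N gray
  C gray
  C black
  A gray
    K gray
      K→C: C black — skip
    K black
    G gray
      E gray
        J gray
          D gray
          D black
        J black
      E black
    G black
    L gray
      F gray
        F→K: K black — skip
      F black
      I gray
        I→N: N is gray → back edge
First back edge: I → N.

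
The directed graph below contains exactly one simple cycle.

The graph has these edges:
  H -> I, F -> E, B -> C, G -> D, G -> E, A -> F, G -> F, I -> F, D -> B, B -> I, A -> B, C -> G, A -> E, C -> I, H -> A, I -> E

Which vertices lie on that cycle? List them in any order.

B, C, D, G

DFS with gray/black marking from B:
B gray
  C gray
    G gray
      F gray
        E gray
        E black
      F black
      G→E: E black — skip
      D gray
        D→B: B is gray → back edge
Back edge closes the cycle B → C → G → D → B; its vertices are {B, C, D, G}.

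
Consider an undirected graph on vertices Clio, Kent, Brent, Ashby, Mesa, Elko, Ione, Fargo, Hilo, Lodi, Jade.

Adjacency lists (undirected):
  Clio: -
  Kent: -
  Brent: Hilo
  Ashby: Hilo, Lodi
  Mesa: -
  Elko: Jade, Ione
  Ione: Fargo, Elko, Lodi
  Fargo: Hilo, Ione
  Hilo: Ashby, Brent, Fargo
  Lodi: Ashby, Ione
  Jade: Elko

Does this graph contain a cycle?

Yes

DFS, tracking each vertex's parent; an edge to a visited non-parent vertex closes a cycle.
Start from Hilo:
visit Hilo (parent –)
  visit Ashby (parent Hilo)
    Ashby–Hilo: parent, skip
    visit Lodi (parent Ashby)
      Lodi–Ashby: parent, skip
      visit Ione (parent Lodi)
        visit Fargo (parent Ione)
          Fargo–Hilo: Hilo visited and ≠ parent → cycle
Cycle: Hilo – Ashby – Lodi – Ione – Fargo – Hilo.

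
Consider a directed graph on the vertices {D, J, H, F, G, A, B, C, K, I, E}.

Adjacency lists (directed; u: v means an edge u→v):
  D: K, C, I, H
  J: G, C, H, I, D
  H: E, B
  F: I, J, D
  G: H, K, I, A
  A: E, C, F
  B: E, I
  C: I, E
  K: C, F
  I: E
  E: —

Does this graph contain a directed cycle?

DFS with white/gray/black marking, starting from I:
I gray
  E gray
  E black
I black
D gray
  K gray
    C gray
      C→I: I black — skip
      C→E: E black — skip
    C black
    F gray
      F→I: I black — skip
      J gray
        G gray
          H gray
            H→E: E black — skip
            B gray
              B→E: E black — skip
              B→I: I black — skip
            B black
          H black
          G→K: K is gray → back edge
Back edge found, so a cycle exists: K → F → J → G → K.

Yes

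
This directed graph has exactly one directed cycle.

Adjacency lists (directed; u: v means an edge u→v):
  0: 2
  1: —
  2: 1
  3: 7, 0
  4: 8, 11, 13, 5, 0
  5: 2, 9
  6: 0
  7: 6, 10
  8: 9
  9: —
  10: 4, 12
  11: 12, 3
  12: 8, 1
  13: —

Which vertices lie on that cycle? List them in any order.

3, 4, 7, 10, 11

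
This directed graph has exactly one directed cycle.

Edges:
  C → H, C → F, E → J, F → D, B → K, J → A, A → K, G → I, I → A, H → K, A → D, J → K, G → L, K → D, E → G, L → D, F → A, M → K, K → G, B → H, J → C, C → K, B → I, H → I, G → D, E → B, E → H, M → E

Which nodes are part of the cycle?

A, G, I, K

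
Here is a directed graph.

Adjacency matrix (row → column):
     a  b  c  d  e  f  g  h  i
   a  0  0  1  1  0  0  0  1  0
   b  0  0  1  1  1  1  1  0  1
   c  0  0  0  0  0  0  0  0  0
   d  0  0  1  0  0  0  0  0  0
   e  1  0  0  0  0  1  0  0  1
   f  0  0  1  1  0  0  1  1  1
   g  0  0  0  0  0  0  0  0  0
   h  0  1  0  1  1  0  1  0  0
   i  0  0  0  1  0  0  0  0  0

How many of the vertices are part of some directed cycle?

5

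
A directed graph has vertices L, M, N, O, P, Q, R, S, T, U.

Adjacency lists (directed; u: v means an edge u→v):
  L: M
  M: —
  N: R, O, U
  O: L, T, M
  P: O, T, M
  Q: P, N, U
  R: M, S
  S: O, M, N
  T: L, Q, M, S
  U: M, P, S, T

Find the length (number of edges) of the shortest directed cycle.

3

For each vertex v, BFS finds the shortest path from v back to v.
The shortest such closed walk is Q → U → T → Q, length 3.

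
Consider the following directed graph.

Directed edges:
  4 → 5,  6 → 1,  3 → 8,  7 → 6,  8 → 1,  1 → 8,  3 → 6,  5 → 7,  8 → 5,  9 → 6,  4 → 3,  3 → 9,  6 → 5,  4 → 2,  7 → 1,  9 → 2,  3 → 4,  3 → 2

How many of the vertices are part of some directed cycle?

A vertex is on a directed cycle iff it belongs to a strongly connected component of size ≥ 2 (or has a self-loop).
The vertices on cycles are {1, 3, 4, 5, 6, 7, 8} — 7 in total.

7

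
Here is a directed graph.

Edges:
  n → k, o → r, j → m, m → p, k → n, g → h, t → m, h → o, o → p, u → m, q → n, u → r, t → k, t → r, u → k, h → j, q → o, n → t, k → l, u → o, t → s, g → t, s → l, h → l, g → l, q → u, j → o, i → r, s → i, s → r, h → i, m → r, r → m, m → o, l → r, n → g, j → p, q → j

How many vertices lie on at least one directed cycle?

7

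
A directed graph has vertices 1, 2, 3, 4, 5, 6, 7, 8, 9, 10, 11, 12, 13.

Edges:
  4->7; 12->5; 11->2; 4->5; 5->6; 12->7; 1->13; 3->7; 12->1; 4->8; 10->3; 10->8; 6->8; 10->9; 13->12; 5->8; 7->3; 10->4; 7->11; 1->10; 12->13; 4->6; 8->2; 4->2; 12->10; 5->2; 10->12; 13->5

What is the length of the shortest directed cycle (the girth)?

For each vertex v, BFS finds the shortest path from v back to v.
The shortest such closed walk is 10 → 12 → 10, length 2.

2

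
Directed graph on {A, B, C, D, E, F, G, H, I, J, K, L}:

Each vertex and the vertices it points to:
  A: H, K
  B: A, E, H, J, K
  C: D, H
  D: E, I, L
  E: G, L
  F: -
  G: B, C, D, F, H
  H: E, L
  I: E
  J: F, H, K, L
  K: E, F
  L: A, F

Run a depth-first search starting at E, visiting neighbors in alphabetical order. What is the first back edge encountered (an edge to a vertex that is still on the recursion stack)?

DFS from E (visiting neighbors in alphabetical order); mark gray on enter, black on exit:
E gray
  G gray
    B gray
      A gray
        H gray
          H→E: E is gray → back edge
First back edge: H → E.

H→E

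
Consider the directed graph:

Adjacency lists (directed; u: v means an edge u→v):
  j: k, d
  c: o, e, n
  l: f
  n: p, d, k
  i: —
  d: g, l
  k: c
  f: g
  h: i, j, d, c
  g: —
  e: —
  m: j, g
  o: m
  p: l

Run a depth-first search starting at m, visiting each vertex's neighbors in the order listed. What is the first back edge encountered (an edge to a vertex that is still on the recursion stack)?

o→m

DFS from m (visiting each vertex's neighbors in the order listed); mark gray on enter, black on exit:
m gray
  j gray
    k gray
      c gray
        o gray
          o→m: m is gray → back edge
First back edge: o → m.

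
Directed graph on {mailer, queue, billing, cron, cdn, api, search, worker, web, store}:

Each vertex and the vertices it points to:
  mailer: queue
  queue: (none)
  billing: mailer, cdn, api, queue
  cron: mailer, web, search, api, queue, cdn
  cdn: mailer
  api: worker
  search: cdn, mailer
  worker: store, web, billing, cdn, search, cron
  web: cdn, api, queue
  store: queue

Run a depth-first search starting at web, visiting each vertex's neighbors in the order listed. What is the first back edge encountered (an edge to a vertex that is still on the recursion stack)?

DFS from web (visiting each vertex's neighbors in the order listed); mark gray on enter, black on exit:
web gray
  cdn gray
    mailer gray
      queue gray
      queue black
    mailer black
  cdn black
  api gray
    worker gray
      store gray
        store→queue: queue black — skip
      store black
      worker→web: web is gray → back edge
First back edge: worker → web.

worker→web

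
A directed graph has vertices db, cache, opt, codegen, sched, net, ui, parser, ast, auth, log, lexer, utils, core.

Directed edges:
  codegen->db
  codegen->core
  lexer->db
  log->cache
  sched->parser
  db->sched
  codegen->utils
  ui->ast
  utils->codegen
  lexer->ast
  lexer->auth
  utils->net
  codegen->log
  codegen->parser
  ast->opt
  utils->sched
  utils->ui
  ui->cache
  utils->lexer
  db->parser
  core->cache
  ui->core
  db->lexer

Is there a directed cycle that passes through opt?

opt lies on a cycle iff there is a path from opt back to itself.
Exploring from opt, it never reaches itself; equivalently, its strongly connected component is a singleton.

No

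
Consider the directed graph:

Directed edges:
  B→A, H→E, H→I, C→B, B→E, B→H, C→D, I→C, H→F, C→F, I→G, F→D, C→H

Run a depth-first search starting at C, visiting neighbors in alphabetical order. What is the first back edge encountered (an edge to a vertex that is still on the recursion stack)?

I->C

DFS from C (visiting neighbors in alphabetical order); mark gray on enter, black on exit:
C gray
  B gray
    A gray
    A black
    E gray
    E black
    H gray
      H→E: E black — skip
      F gray
        D gray
        D black
      F black
      I gray
        I→C: C is gray → back edge
First back edge: I → C.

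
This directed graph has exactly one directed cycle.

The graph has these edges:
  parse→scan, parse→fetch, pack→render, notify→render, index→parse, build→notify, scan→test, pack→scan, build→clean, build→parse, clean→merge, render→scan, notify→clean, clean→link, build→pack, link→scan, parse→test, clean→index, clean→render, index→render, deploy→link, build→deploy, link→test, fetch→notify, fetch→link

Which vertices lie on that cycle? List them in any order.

clean, fetch, index, parse, notify

DFS with gray/black marking from clean:
clean gray
  render gray
    scan gray
      test gray
      test black
    scan black
  render black
  merge gray
  merge black
  index gray
    parse gray
      parse→scan: scan black — skip
      fetch gray
        notify gray
          notify→clean: clean is gray → back edge
Back edge closes the cycle clean → index → parse → fetch → notify → clean; its vertices are {clean, fetch, index, parse, notify}.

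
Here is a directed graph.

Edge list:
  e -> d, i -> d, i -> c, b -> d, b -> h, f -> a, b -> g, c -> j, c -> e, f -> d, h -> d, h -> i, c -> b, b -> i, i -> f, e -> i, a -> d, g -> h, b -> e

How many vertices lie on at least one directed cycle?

6

A vertex is on a directed cycle iff it belongs to a strongly connected component of size ≥ 2 (or has a self-loop).
The vertices on cycles are {b, c, e, g, h, i} — 6 in total.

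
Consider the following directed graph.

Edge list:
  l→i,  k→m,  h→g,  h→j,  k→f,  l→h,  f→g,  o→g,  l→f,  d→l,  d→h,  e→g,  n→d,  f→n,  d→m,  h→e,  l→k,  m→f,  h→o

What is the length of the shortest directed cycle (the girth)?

For each vertex v, BFS finds the shortest path from v back to v.
The shortest such closed walk is d → l → f → n → d, length 4.

4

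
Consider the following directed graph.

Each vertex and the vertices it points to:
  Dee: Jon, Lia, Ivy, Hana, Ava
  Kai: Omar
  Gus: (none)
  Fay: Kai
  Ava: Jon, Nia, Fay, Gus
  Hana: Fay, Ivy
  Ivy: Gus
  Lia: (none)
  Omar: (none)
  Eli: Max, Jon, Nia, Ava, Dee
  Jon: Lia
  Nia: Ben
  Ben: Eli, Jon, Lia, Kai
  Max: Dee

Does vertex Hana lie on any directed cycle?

No

Hana lies on a cycle iff there is a path from Hana back to itself.
Exploring from Hana, it never reaches itself; equivalently, its strongly connected component is a singleton.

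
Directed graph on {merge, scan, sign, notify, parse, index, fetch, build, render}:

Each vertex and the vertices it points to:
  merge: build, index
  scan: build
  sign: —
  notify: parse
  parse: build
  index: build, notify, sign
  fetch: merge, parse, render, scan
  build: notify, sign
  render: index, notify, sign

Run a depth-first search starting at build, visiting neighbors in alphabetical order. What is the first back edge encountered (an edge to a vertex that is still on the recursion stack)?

parse→build

DFS from build (visiting neighbors in alphabetical order); mark gray on enter, black on exit:
build gray
  notify gray
    parse gray
      parse→build: build is gray → back edge
First back edge: parse → build.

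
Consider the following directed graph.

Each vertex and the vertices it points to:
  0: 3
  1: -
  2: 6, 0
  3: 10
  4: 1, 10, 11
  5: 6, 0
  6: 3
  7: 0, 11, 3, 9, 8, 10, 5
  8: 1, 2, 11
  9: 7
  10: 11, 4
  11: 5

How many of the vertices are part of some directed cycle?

9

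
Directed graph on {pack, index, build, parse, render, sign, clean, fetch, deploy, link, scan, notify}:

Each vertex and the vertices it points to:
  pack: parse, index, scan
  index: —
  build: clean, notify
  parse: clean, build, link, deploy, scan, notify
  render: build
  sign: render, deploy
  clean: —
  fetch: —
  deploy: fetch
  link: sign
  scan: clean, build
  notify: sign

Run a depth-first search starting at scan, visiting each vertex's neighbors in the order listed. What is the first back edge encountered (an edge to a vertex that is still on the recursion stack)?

DFS from scan (visiting each vertex's neighbors in the order listed); mark gray on enter, black on exit:
scan gray
  clean gray
  clean black
  build gray
    build→clean: clean black — skip
    notify gray
      sign gray
        render gray
          render→build: build is gray → back edge
First back edge: render → build.

render->build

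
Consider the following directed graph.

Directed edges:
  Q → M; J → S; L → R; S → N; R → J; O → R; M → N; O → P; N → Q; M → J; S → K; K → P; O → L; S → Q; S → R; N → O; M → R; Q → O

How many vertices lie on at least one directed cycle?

8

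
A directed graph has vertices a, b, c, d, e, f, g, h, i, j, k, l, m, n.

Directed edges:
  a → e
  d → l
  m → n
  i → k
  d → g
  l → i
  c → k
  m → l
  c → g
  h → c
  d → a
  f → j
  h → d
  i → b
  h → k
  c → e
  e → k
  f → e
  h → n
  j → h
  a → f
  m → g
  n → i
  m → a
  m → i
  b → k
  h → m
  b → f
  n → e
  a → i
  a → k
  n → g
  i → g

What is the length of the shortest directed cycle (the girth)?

5

For each vertex v, BFS finds the shortest path from v back to v.
The shortest such closed walk is j → h → d → a → f → j, length 5.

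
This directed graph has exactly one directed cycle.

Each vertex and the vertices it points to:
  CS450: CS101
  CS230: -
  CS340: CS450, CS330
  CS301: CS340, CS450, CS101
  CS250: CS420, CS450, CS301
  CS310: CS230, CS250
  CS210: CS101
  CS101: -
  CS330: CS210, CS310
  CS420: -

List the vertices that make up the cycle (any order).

CS250, CS301, CS310, CS330, CS340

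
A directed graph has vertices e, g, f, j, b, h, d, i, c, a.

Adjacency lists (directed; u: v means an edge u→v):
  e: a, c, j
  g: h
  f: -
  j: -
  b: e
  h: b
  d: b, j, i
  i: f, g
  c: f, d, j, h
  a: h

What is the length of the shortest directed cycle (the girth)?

4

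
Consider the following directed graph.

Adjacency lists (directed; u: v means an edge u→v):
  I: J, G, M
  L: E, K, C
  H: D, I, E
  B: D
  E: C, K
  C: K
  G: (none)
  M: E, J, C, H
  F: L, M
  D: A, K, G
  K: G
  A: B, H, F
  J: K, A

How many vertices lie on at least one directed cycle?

8

A vertex is on a directed cycle iff it belongs to a strongly connected component of size ≥ 2 (or has a self-loop).
The vertices on cycles are {A, B, D, F, H, I, J, M} — 8 in total.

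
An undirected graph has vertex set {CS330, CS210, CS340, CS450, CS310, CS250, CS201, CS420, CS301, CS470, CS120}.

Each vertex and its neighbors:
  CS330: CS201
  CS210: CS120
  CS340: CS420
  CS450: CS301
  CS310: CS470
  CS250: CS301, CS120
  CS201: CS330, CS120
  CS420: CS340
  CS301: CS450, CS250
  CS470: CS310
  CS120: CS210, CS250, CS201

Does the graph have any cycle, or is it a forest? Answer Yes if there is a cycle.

No

DFS, tracking each vertex's parent; an edge to a visited non-parent vertex closes a cycle.
Start from CS301:
visit CS301 (parent –)
  visit CS450 (parent CS301)
    CS450–CS301: parent, skip
  visit CS250 (parent CS301)
    CS250–CS301: parent, skip
    visit CS120 (parent CS250)
      visit CS210 (parent CS120)
        CS210–CS120: parent, skip
      CS120–CS250: parent, skip
      visit CS201 (parent CS120)
        visit CS330 (parent CS201)
          CS330–CS201: parent, skip
        CS201–CS120: parent, skip
visit CS340 (parent –)
  visit CS420 (parent CS340)
    CS420–CS340: parent, skip
visit CS310 (parent –)
  visit CS470 (parent CS310)
    CS470–CS310: parent, skip
No non-parent visited neighbor found — the graph is a forest.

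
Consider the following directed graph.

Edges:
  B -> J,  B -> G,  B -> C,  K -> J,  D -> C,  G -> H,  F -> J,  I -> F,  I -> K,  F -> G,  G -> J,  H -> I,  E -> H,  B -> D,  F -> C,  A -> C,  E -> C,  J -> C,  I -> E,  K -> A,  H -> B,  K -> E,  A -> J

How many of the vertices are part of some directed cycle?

7

A vertex is on a directed cycle iff it belongs to a strongly connected component of size ≥ 2 (or has a self-loop).
The vertices on cycles are {B, E, F, G, H, I, K} — 7 in total.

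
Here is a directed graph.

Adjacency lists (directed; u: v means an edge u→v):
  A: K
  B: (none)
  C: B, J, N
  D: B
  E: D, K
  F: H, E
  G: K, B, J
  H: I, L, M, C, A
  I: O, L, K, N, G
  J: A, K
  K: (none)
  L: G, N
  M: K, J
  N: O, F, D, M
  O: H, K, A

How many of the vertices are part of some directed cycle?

7

A vertex is on a directed cycle iff it belongs to a strongly connected component of size ≥ 2 (or has a self-loop).
The vertices on cycles are {C, F, H, I, L, N, O} — 7 in total.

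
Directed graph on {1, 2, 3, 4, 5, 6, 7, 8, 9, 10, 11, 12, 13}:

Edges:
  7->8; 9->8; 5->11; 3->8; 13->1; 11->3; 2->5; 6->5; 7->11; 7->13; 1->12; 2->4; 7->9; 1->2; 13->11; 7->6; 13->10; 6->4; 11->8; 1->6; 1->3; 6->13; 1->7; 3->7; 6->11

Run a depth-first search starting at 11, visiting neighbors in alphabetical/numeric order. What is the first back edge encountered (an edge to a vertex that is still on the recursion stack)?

DFS from 11 (visiting neighbors in alphabetical/numeric order); mark gray on enter, black on exit:
11 gray
  3 gray
    7 gray
      6 gray
        4 gray
        4 black
        5 gray
          5→11: 11 is gray → back edge
First back edge: 5 → 11.

5->11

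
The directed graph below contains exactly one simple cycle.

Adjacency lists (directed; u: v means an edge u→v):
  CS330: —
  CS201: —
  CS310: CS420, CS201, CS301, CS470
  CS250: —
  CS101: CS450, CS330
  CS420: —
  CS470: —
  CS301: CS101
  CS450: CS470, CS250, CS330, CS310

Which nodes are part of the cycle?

CS101, CS301, CS310, CS450

DFS with gray/black marking from CS450:
CS450 gray
  CS470 gray
  CS470 black
  CS250 gray
  CS250 black
  CS330 gray
  CS330 black
  CS310 gray
    CS420 gray
    CS420 black
    CS201 gray
    CS201 black
    CS301 gray
      CS101 gray
        CS101→CS450: CS450 is gray → back edge
Back edge closes the cycle CS450 → CS310 → CS301 → CS101 → CS450; its vertices are {CS101, CS301, CS310, CS450}.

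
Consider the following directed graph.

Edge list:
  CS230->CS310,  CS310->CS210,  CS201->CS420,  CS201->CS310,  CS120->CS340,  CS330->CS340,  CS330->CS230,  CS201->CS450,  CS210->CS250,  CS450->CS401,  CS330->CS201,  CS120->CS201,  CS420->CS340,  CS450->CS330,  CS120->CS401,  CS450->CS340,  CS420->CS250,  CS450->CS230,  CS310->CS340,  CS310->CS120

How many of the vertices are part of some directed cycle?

6

A vertex is on a directed cycle iff it belongs to a strongly connected component of size ≥ 2 (or has a self-loop).
The vertices on cycles are {CS120, CS201, CS230, CS310, CS330, CS450} — 6 in total.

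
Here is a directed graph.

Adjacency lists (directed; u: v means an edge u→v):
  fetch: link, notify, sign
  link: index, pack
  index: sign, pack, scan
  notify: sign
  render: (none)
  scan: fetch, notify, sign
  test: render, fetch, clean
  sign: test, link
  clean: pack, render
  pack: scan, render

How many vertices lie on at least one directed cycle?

9

A vertex is on a directed cycle iff it belongs to a strongly connected component of size ≥ 2 (or has a self-loop).
The vertices on cycles are {link, pack, scan, sign, test, clean, fetch, index, notify} — 9 in total.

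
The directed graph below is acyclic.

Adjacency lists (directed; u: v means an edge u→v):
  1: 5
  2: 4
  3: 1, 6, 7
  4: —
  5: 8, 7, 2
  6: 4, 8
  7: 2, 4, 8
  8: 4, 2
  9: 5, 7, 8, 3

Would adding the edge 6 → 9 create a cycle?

Yes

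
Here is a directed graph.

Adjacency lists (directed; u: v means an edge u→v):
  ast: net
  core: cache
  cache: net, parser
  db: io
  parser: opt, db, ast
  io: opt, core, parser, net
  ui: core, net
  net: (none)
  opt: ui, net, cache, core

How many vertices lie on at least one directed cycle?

7

A vertex is on a directed cycle iff it belongs to a strongly connected component of size ≥ 2 (or has a self-loop).
The vertices on cycles are {db, io, ui, opt, core, cache, parser} — 7 in total.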